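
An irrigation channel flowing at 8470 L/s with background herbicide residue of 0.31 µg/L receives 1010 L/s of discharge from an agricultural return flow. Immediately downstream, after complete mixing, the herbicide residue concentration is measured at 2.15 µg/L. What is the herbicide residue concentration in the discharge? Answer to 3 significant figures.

17.6 µg/L

Mass balance: 8470·0.3100 + 1010·Cₑ = 9480·2.150
→ Cₑ = (9480·2.150 − 8470·0.3100) / 1010 = 17.58 µg/L.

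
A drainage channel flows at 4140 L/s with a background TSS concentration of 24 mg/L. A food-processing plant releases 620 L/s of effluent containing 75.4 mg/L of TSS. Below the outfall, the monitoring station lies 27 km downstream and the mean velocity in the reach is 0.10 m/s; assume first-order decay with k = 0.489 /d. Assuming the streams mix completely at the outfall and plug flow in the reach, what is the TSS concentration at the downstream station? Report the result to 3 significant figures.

6.66 mg/L

After mixing, C = (4140·24.00 + 620.0·75.40) / 4760 = 146100/4760 = 30.69 mg/L.
Travel time t = 27·1000 / 0.10 = 270000 s = 75.00 h.
First-order decay: C = 30.69·exp(−k·t) = 30.69·0.2169 = 6.659 mg/L.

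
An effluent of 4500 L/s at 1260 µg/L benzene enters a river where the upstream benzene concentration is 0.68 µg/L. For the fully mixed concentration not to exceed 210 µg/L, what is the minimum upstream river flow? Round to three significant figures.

22600 L/s

Set C_mix = 210: (Q·0.6800 + 4500·1260) / (Q + 4500) = 210
→ Q = 4500·(1260 − 210)/(210 − 0.6800) = 22570 L/s.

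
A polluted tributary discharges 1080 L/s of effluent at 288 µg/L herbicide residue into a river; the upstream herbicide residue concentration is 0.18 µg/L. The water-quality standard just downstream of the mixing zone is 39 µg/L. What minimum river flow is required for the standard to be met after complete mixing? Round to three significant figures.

Set C_mix = 39: (Q·0.1800 + 1080·288.0) / (Q + 1080) = 39
→ Q = 1080·(288.0 − 39)/(39 − 0.1800) = 6927 L/s.

6930 L/s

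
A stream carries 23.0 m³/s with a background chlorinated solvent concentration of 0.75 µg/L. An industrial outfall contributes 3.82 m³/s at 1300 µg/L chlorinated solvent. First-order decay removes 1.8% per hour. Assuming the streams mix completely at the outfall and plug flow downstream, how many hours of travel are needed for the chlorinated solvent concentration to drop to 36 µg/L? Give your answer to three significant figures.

Mixed concentration C = ΣQC/ΣQ = (23.00·0.7500 + 3.820·1300) / 26.82 = 4983/26.82 = 185.8 µg/L.
1.8%/h lost → k = −ln(1 − 0.018) = 0.01816 h⁻¹.
185.8·exp(−k·t) = 36 → t = ln(185.8/36)/k = 325300 s = 90.35 h.

90.4 h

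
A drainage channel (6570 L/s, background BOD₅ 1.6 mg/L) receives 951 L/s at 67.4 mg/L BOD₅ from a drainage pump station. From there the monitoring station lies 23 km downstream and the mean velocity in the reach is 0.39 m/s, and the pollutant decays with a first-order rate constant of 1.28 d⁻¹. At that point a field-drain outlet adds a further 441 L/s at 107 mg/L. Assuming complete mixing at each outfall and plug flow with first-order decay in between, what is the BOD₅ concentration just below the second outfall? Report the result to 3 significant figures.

Mixed concentration C = ΣQC/ΣQ = (6570·1.600 + 951.0·67.40) / 7521 = 74610/7521 = 9.920 mg/L; combined flow 7521 L/s.
Travel time t = 23·1000 / 0.39 = 58970 s = 16.38 h.
Applying C = C₀e^(−kt): 9.920 × 0.4174 = 4.141 mg/L.
Second outfall: C = (7521·4.141 + 441.0·107.0)/7962 = 9.838 mg/L.

9.84 mg/L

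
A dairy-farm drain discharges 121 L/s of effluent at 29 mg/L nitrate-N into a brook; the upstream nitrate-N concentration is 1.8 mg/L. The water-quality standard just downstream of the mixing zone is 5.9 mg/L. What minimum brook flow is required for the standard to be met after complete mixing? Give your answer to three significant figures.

682 L/s

Set C_mix = 5.9: (Q·1.800 + 121.0·29.00) / (Q + 121.0) = 5.9
→ Q = 121.0·(29.00 − 5.9)/(5.9 − 1.800) = 681.7 L/s.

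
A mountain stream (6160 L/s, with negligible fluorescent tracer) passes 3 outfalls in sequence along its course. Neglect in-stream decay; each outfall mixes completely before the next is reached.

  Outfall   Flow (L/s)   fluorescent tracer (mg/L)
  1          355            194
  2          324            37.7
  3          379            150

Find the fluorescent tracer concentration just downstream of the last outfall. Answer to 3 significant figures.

19.1 mg/L

After outfall 1: Q = 6160 + 355.0 = 6515 L/s; C = (6160·0 + 355.0·194.0)/6515 = 10.57 mg/L.
After outfall 2: Q = 6515 + 324.0 = 6839 L/s; C = (6515·10.57 + 324.0·37.70)/6839 = 11.86 mg/L.
After outfall 3: Q = 6839 + 379.0 = 7218 L/s; C = (6839·11.86 + 379.0·150.0)/7218 = 19.11 mg/L.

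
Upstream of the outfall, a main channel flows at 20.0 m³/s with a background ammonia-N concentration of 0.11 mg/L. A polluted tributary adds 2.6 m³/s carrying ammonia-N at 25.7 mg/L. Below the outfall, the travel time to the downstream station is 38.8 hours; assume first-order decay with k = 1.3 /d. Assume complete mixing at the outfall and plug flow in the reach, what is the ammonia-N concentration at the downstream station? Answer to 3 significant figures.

Mass balance: C = (20.00·0.1100 + 2.600·25.70) / 22.60 = 69.02/22.60 = 3.054 mg/L.
First-order decay: C = 3.054·exp(−k·t) = 3.054·0.1223 = 0.3734 mg/L.

0.373 mg/L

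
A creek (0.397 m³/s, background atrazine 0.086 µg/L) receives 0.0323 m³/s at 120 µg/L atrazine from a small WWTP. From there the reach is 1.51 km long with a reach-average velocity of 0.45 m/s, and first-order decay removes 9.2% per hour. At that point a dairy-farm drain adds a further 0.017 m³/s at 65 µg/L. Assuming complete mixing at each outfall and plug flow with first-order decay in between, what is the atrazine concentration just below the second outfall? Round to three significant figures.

Conservation of mass: C = (0.3970·0.08600 + 0.03230·120.0) / 0.4293 = 3.910/0.4293 = 9.108 µg/L; combined flow 0.4293 m³/s.
Travel time t = 1.51·1000 / 0.45 = 3356 s = 0.9321 h.
9.2%/h lost → k = −ln(1 − 0.092) = 0.09651 h⁻¹.
Applying C = C₀e^(−kt): 9.108 × 0.9140 = 8.325 µg/L.
At the second outfall, C = (0.4293·8.325 + 0.01700·65.00) / (0.4293 + 0.01700) = 10.48 µg/L.

10.5 µg/L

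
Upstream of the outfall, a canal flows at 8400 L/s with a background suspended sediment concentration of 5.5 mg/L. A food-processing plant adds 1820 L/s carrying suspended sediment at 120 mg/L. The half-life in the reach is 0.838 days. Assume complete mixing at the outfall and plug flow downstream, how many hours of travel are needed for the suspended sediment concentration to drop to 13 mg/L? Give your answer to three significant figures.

20.0 h

Flow-weighted average: C = (8400·5.500 + 1820·120.0) / 10220 = 264600/10220 = 25.89 mg/L.
Half-life 0.838 d → k = ln 2 / 0.838 = 0.8271 d⁻¹.
25.89·exp(−k·t) = 13 → t = ln(25.89/13)/k = 71960 s = 19.99 h.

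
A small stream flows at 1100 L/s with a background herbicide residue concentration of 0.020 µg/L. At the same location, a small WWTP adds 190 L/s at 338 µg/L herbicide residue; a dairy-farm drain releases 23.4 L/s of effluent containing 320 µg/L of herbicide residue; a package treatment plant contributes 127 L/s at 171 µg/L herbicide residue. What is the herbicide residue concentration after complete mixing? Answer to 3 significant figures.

After mixing, C = (1100·0.02000 + 190.0·338.0 + 23.40·320.0 + 127.0·171.0) / 1440 = 93450/1440 = 64.88 µg/L.

64.9 µg/L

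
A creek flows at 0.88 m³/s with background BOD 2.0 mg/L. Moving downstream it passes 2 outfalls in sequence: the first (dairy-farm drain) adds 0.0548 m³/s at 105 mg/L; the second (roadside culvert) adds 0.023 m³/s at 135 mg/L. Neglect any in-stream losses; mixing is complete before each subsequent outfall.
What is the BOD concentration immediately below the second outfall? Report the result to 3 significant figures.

11.1 mg/L

Below outfall 1: Q → 0.9348 m³/s, C = (0.8800·2.000 + 0.05480·105.0)/0.9348 = 8.038 mg/L.
Below outfall 2: Q → 0.9578 m³/s, C = (0.9348·8.038 + 0.02300·135.0)/0.9578 = 11.09 mg/L.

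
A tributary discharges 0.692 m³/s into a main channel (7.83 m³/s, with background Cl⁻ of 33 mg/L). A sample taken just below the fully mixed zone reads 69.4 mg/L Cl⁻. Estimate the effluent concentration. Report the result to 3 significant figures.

Mass balance: 7.830·33.00 + 0.6920·Cₑ = 8.522·69.40
→ Cₑ = (8.522·69.40 − 7.830·33.00) / 0.6920 = 481.3 mg/L.

481 mg/L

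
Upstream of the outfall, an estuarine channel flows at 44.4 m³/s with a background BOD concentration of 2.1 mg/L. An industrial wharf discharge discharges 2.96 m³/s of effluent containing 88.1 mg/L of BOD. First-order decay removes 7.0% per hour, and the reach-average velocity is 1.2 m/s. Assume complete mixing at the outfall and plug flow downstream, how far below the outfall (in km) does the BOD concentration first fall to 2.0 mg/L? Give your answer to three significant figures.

78.5 km

After mixing, C = (44.40·2.100 + 2.960·88.10) / 47.36 = 354.0/47.36 = 7.475 mg/L.
7.0%/h lost → k = −ln(1 − 0.07) = 0.07257 h⁻¹.
Set 7.475·exp(−k·t) = 2.0 → t = ln(7.475/2.0)/k = 65400 s = 18.17 h.
Distance = v·t = 1.2·65400 = 78480 m = 78.48 km.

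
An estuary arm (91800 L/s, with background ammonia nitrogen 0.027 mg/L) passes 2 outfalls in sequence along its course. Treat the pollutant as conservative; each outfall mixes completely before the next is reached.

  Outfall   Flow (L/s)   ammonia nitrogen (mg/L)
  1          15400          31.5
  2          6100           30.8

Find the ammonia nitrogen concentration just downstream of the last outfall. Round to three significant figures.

5.96 mg/L

Outfall 1: combined Q = 107200 L/s; C = (91800·0.02700 + 15400·31.50)/107200 = 4.548 mg/L.
Outfall 2: combined Q = 113300 L/s; C = (107200·4.548 + 6100·30.80)/113300 = 5.962 mg/L.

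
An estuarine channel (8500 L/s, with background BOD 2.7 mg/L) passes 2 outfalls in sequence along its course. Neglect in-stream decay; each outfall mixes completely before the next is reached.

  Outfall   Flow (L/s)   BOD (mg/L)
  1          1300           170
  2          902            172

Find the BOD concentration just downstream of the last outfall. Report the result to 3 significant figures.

37.3 mg/L

Outfall 1: combined Q = 9800 L/s; C = (8500·2.700 + 1300·170.0)/9800 = 24.89 mg/L.
Outfall 2: combined Q = 10700 L/s; C = (9800·24.89 + 902.0·172.0)/10700 = 37.29 mg/L.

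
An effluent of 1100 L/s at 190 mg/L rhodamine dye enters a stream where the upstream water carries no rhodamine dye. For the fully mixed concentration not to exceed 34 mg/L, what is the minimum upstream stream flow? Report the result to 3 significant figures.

Set C_mix = 34: (Q·0 + 1100·190.0) / (Q + 1100) = 34
→ Q = 1100·(190.0 − 34)/(34 − 0) = 5047 L/s.

5050 L/s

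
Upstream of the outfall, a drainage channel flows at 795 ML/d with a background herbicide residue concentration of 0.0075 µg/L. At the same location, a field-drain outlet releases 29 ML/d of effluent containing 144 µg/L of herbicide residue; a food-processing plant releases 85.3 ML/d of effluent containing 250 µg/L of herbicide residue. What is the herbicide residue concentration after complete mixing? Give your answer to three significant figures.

Conservation of mass: C = (795.0·0.007500 + 29.00·144.0 + 85.30·250.0) / 909.3 = 25510/909.3 = 28.05 µg/L.

28.1 µg/L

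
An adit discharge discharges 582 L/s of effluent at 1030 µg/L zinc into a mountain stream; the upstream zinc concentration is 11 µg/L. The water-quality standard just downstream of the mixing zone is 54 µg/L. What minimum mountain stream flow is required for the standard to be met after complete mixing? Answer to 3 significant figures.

13200 L/s

Set C_mix = 54: (Q·11.00 + 582.0·1030) / (Q + 582.0) = 54
→ Q = 582.0·(1030 − 54)/(54 − 11.00) = 13210 L/s.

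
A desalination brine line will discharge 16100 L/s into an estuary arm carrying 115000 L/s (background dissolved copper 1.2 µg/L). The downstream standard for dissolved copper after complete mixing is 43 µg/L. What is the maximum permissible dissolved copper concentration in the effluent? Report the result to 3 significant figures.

At the limit, (Qr·Cr + Qe·Cₑ)/(Qr + Qe) = 43:
Cₑ = (131100·43 − 115000·1.200) / 16100 = 341.6 µg/L.

342 µg/L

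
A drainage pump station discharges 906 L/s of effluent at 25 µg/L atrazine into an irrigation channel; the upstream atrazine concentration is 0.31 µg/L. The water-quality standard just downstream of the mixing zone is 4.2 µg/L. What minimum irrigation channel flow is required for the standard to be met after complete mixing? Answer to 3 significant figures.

4840 L/s

Set C_mix = 4.2: (Q·0.3100 + 906.0·25.00) / (Q + 906.0) = 4.2
→ Q = 906.0·(25.00 − 4.2)/(4.2 − 0.3100) = 4844 L/s.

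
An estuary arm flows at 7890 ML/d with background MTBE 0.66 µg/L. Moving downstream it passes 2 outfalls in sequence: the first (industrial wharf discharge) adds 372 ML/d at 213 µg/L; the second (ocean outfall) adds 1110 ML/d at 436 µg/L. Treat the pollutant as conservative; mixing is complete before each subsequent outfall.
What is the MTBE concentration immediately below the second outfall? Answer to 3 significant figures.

After outfall 1: Q = 7890 + 372.0 = 8262 ML/d; C = (7890·0.6600 + 372.0·213.0)/8262 = 10.22 µg/L.
After outfall 2: Q = 8262 + 1110 = 9372 ML/d; C = (8262·10.22 + 1110·436.0)/9372 = 60.65 µg/L.

60.6 µg/L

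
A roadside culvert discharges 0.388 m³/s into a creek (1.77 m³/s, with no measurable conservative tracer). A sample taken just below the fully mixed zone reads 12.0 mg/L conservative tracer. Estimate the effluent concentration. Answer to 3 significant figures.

Mass balance: 1.770·0 + 0.3880·Cₑ = 2.158·12.00
→ Cₑ = (2.158·12.00 − 1.770·0) / 0.3880 = 66.74 mg/L.

66.7 mg/L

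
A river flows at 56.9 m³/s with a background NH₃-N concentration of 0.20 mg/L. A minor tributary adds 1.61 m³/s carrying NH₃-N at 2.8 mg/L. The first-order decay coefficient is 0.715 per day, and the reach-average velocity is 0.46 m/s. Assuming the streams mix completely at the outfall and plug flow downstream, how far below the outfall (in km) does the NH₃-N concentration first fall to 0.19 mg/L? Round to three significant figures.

Conservation of mass: C = (56.90·0.2000 + 1.610·2.800) / 58.51 = 15.89/58.51 = 0.2715 mg/L.
Set 0.2715·exp(−k·t) = 0.19 → t = ln(0.2715/0.19)/k = 43150 s = 11.99 h.
Distance = v·t = 0.46·43150 = 19850 m = 19.85 km.

19.8 km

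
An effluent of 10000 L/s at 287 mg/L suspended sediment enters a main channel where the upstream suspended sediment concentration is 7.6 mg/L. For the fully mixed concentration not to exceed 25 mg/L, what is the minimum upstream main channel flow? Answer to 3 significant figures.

Set C_mix = 25: (Q·7.600 + 10000·287.0) / (Q + 10000) = 25
→ Q = 10000·(287.0 − 25)/(25 − 7.600) = 150600 L/s.

151000 L/s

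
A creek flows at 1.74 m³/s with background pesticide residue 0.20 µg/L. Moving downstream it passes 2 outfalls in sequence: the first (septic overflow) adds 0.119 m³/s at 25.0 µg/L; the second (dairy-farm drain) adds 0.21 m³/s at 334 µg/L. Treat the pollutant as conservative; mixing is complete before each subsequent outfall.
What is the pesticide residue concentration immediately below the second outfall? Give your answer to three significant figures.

35.5 µg/L

After outfall 1: Q = 1.740 + 0.1190 = 1.859 m³/s; C = (1.740·0.2000 + 0.1190·25.00)/1.859 = 1.788 µg/L.
After outfall 2: Q = 1.859 + 0.2100 = 2.069 m³/s; C = (1.859·1.788 + 0.2100·334.0)/2.069 = 35.51 µg/L.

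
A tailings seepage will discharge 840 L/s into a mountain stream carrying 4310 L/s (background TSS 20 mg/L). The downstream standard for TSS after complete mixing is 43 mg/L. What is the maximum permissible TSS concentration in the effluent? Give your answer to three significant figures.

161 mg/L

At the limit, (Qr·Cr + Qe·Cₑ)/(Qr + Qe) = 43:
Cₑ = (5150·43 − 4310·20.00) / 840.0 = 161.0 mg/L.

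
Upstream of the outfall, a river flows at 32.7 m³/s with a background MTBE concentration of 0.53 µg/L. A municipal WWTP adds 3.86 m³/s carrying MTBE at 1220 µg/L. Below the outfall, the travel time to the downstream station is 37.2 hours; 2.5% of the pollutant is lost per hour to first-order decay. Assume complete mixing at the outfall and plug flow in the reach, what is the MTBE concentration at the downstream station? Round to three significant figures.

50.4 µg/L

Flow-weighted average: C = (32.70·0.5300 + 3.860·1220) / 36.56 = 4727/36.56 = 129.3 µg/L.
2.5%/h lost → k = −ln(1 − 0.025) = 0.02532 h⁻¹.
After decay, C = 129.3 × e^(−kt) = 129.3 × 0.3899 = 50.41 µg/L.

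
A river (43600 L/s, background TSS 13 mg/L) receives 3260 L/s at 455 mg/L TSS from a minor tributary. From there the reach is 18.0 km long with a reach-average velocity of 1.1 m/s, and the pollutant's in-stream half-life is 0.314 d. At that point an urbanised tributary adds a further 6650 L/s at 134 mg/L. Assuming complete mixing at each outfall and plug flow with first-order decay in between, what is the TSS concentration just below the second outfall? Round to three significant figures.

41.9 mg/L

Conservation of mass: C = (43600·13.00 + 3260·455.0) / 46860 = 2050000/46860 = 43.75 mg/L; combined flow 46860 L/s.
Travel time t = 18.0·1000 / 1.1 = 16360 s = 4.545 h.
Half-life 0.314 d → k = ln 2 / 0.314 = 2.207 d⁻¹.
Applying C = C₀e^(−kt): 43.75 × 0.6583 = 28.80 mg/L.
At the second outfall, C = (46860·28.80 + 6650·134.0) / (46860 + 6650) = 41.87 mg/L.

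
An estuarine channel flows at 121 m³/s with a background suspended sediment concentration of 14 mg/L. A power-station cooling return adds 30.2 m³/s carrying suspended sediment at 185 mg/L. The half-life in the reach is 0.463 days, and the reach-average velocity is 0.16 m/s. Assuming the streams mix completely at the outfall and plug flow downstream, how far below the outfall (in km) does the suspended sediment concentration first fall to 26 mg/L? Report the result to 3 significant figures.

5.69 km

Mass balance: C = (121.0·14.00 + 30.20·185.0) / 151.2 = 7281/151.2 = 48.15 mg/L.
Half-life 0.463 d → k = ln 2 / 0.463 = 1.497 d⁻¹.
Set 48.15·exp(−k·t) = 26 → t = ln(48.15/26)/k = 35570 s = 9.880 h.
Distance = v·t = 0.16·35570 = 5691 m = 5.691 km.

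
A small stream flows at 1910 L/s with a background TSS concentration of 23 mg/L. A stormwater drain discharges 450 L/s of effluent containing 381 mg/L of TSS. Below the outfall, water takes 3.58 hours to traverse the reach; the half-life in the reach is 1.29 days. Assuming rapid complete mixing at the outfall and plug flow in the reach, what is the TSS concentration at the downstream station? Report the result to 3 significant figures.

Mass balance: C = (1910·23.00 + 450.0·381.0) / 2360 = 215400/2360 = 91.26 mg/L.
Half-life 1.29 d → k = ln 2 / 1.29 = 0.5373 d⁻¹.
Applying C = C₀e^(−kt): 91.26 × 0.9230 = 84.23 mg/L.

84.2 mg/L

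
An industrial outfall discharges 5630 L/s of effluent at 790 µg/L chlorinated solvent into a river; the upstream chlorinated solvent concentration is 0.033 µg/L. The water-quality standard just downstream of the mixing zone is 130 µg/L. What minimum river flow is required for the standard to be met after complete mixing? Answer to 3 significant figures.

Set C_mix = 130: (Q·0.03300 + 5630·790.0) / (Q + 5630) = 130
→ Q = 5630·(790.0 − 130)/(130 − 0.03300) = 28590 L/s.

28600 L/s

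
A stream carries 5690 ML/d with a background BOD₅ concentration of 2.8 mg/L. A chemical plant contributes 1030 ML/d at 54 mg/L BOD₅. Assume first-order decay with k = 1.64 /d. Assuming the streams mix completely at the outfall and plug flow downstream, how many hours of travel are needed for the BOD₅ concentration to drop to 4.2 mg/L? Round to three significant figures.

After mixing, C = (5690·2.800 + 1030·54.00) / 6720 = 71550/6720 = 10.65 mg/L.
10.65·exp(−k·t) = 4.2 → t = ln(10.65/4.2)/k = 49010 s = 13.61 h.

13.6 h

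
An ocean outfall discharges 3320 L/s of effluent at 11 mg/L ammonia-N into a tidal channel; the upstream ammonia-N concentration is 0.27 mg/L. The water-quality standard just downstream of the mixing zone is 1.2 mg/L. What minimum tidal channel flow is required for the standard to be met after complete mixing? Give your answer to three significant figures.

Set C_mix = 1.2: (Q·0.2700 + 3320·11.00) / (Q + 3320) = 1.2
→ Q = 3320·(11.00 − 1.2)/(1.2 − 0.2700) = 34980 L/s.

35000 L/s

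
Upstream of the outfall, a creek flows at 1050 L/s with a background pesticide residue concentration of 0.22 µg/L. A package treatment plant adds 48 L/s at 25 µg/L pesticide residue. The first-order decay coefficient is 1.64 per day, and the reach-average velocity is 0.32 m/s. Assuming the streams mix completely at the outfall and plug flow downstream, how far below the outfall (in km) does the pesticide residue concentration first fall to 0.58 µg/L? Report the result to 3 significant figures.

13.6 km

Mixed concentration C = ΣQC/ΣQ = (1050·0.2200 + 48.00·25.00) / 1098 = 1431/1098 = 1.303 µg/L.
Set 1.303·exp(−k·t) = 0.58 → t = ln(1.303/0.58)/k = 42650 s = 11.85 h.
Distance = v·t = 0.32·42650 = 13650 m = 13.65 km.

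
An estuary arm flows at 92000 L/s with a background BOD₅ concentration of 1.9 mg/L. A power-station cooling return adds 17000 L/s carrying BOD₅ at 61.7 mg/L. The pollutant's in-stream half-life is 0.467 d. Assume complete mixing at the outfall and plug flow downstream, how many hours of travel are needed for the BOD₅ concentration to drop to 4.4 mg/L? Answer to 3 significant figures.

Mixed concentration C = ΣQC/ΣQ = (92000·1.900 + 17000·61.70) / 109000 = 1224000/109000 = 11.23 mg/L.
Half-life 0.467 d → k = ln 2 / 0.467 = 1.484 d⁻¹.
11.23·exp(−k·t) = 4.4 → t = ln(11.23/4.4)/k = 54530 s = 15.15 h.

15.1 h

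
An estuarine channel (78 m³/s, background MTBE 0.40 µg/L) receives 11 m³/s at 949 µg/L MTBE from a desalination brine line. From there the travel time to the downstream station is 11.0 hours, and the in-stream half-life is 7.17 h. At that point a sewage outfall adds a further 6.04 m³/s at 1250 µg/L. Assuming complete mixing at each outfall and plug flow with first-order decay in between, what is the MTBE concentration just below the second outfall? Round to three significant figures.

Conservation of mass: C = (78.00·0.4000 + 11.00·949.0) / 89.00 = 10470/89.00 = 117.6 µg/L; combined flow 89.00 m³/s.
Half-life 7.17 h → k = ln 2 / 7.17 = 0.09667 h⁻¹ = 2.320 d⁻¹.
First-order decay: C = 117.6·exp(−k·t) = 117.6·0.3453 = 40.62 µg/L.
At the second outfall, C = (89.00·40.62 + 6.040·1250) / (89.00 + 6.040) = 117.5 µg/L.

117 µg/L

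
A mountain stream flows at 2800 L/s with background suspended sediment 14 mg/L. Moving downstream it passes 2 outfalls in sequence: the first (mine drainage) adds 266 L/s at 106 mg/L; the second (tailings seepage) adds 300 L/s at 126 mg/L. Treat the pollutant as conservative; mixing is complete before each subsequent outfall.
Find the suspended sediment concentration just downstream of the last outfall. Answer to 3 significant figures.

31.3 mg/L

Below outfall 1: Q → 3066 L/s, C = (2800·14.00 + 266.0·106.0)/3066 = 21.98 mg/L.
Below outfall 2: Q → 3366 L/s, C = (3066·21.98 + 300.0·126.0)/3366 = 31.25 mg/L.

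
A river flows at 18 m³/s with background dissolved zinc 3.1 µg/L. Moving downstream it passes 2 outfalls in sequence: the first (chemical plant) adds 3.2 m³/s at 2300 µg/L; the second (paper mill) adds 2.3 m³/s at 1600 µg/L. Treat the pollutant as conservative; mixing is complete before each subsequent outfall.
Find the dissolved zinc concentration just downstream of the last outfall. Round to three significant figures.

472 µg/L

After outfall 1: Q = 18.00 + 3.200 = 21.20 m³/s; C = (18.00·3.100 + 3.200·2300)/21.20 = 349.8 µg/L.
After outfall 2: Q = 21.20 + 2.300 = 23.50 m³/s; C = (21.20·349.8 + 2.300·1600)/23.50 = 472.2 µg/L.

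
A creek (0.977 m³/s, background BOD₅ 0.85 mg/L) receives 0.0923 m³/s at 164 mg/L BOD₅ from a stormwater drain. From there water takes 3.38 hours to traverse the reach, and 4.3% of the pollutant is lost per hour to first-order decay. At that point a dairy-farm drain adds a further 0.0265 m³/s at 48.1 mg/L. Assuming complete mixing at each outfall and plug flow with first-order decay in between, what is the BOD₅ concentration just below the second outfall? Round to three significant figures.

Flow-weighted average: C = (0.9770·0.8500 + 0.09230·164.0) / 1.069 = 15.97/1.069 = 14.93 mg/L; combined flow 1.069 m³/s.
4.3%/h lost → k = −ln(1 − 0.043) = 0.04395 h⁻¹.
Decay over the reach: 14.93·exp(−kt) = 14.93·0.8620 = 12.87 mg/L.
Second outfall: C = (1.069·12.87 + 0.02650·48.10)/1.096 = 13.72 mg/L.

13.7 mg/L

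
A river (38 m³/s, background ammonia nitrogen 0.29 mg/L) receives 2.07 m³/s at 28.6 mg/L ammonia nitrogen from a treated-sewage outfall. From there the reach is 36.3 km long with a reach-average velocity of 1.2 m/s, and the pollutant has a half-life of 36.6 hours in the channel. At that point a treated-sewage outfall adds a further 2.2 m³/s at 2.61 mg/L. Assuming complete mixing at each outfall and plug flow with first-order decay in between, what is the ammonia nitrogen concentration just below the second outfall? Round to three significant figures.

After mixing, C = (38.00·0.2900 + 2.070·28.60) / 40.07 = 70.22/40.07 = 1.752 mg/L; combined flow 40.07 m³/s.
Travel time t = 36.3·1000 / 1.2 = 30250 s = 8.403 h.
Half-life 36.6 h → k = ln 2 / 36.6 = 0.01894 h⁻¹ = 0.4545 d⁻¹.
Applying C = C₀e^(−kt): 1.752 × 0.8529 = 1.495 mg/L.
Second outfall: C = (40.07·1.495 + 2.200·2.610)/42.27 = 1.553 mg/L.

1.55 mg/L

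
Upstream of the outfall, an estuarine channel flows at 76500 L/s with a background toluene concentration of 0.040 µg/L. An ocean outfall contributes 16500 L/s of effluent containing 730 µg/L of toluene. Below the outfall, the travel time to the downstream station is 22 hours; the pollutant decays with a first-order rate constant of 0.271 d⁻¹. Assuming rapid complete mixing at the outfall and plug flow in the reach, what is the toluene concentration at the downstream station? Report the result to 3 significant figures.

101 µg/L

Flow-weighted average: C = (76500·0.04000 + 16500·730.0) / 93000 = 12050000/93000 = 129.5 µg/L.
After decay, C = 129.5 × e^(−kt) = 129.5 × 0.7800 = 101.1 µg/L.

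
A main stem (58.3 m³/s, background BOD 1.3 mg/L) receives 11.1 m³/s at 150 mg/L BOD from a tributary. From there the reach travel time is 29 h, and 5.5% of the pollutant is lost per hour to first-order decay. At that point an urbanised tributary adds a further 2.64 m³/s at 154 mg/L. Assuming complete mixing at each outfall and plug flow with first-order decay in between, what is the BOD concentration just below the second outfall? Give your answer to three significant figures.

Mass balance: C = (58.30·1.300 + 11.10·150.0) / 69.40 = 1741/69.40 = 25.08 mg/L; combined flow 69.40 m³/s.
5.5%/h lost → k = −ln(1 − 0.055) = 0.05657 h⁻¹.
After decay, C = 25.08 × e^(−kt) = 25.08 × 0.1939 = 4.863 mg/L.
Second outfall: C = (69.40·4.863 + 2.640·154.0)/72.04 = 10.33 mg/L.

10.3 mg/L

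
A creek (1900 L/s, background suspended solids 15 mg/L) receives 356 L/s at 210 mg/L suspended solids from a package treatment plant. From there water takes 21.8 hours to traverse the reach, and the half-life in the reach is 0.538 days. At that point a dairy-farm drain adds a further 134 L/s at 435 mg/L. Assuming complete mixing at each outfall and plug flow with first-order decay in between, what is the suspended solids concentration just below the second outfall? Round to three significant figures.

37.8 mg/L

After mixing, C = (1900·15.00 + 356.0·210.0) / 2256 = 103300/2256 = 45.77 mg/L; combined flow 2256 L/s.
Half-life 0.538 d → k = ln 2 / 0.538 = 1.288 d⁻¹.
Decay over the reach: 45.77·exp(−kt) = 45.77·0.3103 = 14.20 mg/L.
Second outfall: C = (2256·14.20 + 134.0·435.0)/2390 = 37.79 mg/L.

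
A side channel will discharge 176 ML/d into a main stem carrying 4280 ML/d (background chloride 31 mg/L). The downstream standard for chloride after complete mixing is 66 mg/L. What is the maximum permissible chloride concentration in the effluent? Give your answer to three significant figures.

At the limit, (Qr·Cr + Qe·Cₑ)/(Qr + Qe) = 66:
Cₑ = (4456·66 − 4280·31.00) / 176.0 = 917.1 mg/L.

917 mg/L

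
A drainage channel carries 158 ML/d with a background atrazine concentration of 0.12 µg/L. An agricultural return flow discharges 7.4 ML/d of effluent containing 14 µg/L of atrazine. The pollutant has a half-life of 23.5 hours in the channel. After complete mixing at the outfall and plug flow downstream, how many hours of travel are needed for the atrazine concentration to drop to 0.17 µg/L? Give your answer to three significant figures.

After mixing, C = (158.0·0.1200 + 7.400·14.00) / 165.4 = 122.6/165.4 = 0.7410 µg/L.
Half-life 23.5 h → k = ln 2 / 23.5 = 0.02950 h⁻¹ = 0.7079 d⁻¹.
0.7410·exp(−k·t) = 0.17 → t = ln(0.7410/0.17)/k = 179700 s = 49.91 h.

49.9 h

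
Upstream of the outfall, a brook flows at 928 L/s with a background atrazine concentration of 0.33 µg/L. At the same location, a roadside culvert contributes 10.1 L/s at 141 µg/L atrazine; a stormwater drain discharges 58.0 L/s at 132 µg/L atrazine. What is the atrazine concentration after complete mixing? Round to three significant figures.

Mixed concentration C = ΣQC/ΣQ = (928.0·0.3300 + 10.10·141.0 + 58.00·132.0) / 996.1 = 9386/996.1 = 9.423 µg/L.

9.42 µg/L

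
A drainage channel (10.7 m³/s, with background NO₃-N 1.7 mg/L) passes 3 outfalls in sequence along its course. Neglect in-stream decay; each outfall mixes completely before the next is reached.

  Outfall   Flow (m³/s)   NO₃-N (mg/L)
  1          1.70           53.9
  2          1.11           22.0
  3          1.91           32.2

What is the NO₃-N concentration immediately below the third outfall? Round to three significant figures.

Outfall 1: combined Q = 12.40 m³/s; C = (10.70·1.700 + 1.700·53.90)/12.40 = 8.856 mg/L.
Outfall 2: combined Q = 13.51 m³/s; C = (12.40·8.856 + 1.110·22.00)/13.51 = 9.936 mg/L.
Outfall 3: combined Q = 15.42 m³/s; C = (13.51·9.936 + 1.910·32.20)/15.42 = 12.69 mg/L.

12.7 mg/L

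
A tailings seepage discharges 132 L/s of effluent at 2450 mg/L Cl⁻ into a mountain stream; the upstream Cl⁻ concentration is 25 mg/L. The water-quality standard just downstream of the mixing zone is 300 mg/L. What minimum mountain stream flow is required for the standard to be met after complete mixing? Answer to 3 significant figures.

Set C_mix = 300: (Q·25.00 + 132.0·2450) / (Q + 132.0) = 300
→ Q = 132.0·(2450 − 300)/(300 − 25.00) = 1032 L/s.

1030 L/s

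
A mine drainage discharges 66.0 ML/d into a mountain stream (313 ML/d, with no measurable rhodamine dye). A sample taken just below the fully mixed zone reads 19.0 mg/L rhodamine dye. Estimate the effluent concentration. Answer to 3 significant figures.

Mass balance: 313.0·0 + 66.00·Cₑ = 379.0·19.00
→ Cₑ = (379.0·19.00 − 313.0·0) / 66.00 = 109.1 mg/L.

109 mg/L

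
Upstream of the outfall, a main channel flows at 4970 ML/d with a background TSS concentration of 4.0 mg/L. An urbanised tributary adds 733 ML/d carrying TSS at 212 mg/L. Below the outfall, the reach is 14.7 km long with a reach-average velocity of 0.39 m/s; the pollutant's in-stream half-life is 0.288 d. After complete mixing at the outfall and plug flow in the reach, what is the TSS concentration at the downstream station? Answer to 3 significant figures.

10.8 mg/L

After mixing, C = (4970·4.000 + 733.0·212.0) / 5703 = 175300/5703 = 30.73 mg/L.
Travel time t = 14.7·1000 / 0.39 = 37690 s = 10.47 h.
Half-life 0.288 d → k = ln 2 / 0.288 = 2.407 d⁻¹.
After decay, C = 30.73 × e^(−kt) = 30.73 × 0.3500 = 10.76 mg/L.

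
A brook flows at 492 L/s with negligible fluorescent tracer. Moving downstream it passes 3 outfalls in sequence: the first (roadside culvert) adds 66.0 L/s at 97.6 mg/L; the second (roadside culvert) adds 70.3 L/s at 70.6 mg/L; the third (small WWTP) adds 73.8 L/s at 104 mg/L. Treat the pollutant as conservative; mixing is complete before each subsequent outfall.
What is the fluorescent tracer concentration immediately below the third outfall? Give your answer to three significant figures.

27.2 mg/L

After outfall 1: Q = 492.0 + 66.00 = 558.0 L/s; C = (492.0·0 + 66.00·97.60)/558.0 = 11.54 mg/L.
After outfall 2: Q = 558.0 + 70.30 = 628.3 L/s; C = (558.0·11.54 + 70.30·70.60)/628.3 = 18.15 mg/L.
After outfall 3: Q = 628.3 + 73.80 = 702.1 L/s; C = (628.3·18.15 + 73.80·104.0)/702.1 = 27.18 mg/L.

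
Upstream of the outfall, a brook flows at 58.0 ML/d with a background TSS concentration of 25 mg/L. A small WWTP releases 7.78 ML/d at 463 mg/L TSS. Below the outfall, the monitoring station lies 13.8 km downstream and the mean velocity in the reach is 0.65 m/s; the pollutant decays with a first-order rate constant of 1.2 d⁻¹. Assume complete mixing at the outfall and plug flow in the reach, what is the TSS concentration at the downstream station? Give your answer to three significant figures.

57.2 mg/L

Mixed concentration C = ΣQC/ΣQ = (58.00·25.00 + 7.780·463.0) / 65.78 = 5052/65.78 = 76.80 mg/L.
Travel time t = 13.8·1000 / 0.65 = 21230 s = 5.897 h.
Decay over the reach: 76.80·exp(−kt) = 76.80·0.7446 = 57.19 mg/L.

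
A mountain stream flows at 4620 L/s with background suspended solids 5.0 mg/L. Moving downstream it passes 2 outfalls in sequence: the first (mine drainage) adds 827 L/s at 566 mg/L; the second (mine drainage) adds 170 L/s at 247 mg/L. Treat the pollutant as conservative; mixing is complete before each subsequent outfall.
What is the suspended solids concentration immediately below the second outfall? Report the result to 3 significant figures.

Outfall 1: combined Q = 5447 L/s; C = (4620·5.000 + 827.0·566.0)/5447 = 90.17 mg/L.
Outfall 2: combined Q = 5617 L/s; C = (5447·90.17 + 170.0·247.0)/5617 = 94.92 mg/L.

94.9 mg/L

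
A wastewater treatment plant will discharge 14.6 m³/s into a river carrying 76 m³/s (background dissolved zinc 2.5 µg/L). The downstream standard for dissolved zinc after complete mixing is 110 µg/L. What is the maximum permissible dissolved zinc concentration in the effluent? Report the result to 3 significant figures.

670 µg/L

At the limit, (Qr·Cr + Qe·Cₑ)/(Qr + Qe) = 110:
Cₑ = (90.60·110 − 76.00·2.500) / 14.60 = 669.6 µg/L.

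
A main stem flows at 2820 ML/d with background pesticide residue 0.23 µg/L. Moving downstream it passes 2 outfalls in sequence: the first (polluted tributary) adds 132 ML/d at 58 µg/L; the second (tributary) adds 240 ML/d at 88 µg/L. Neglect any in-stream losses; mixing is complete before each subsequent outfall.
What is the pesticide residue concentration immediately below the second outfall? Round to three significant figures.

9.22 µg/L

Below outfall 1: Q → 2952 ML/d, C = (2820·0.2300 + 132.0·58.00)/2952 = 2.813 µg/L.
Below outfall 2: Q → 3192 ML/d, C = (2952·2.813 + 240.0·88.00)/3192 = 9.218 µg/L.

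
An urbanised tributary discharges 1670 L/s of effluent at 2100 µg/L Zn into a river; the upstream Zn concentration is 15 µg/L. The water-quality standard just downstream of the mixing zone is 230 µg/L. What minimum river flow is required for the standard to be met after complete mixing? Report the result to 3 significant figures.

Set C_mix = 230: (Q·15.00 + 1670·2100) / (Q + 1670) = 230
→ Q = 1670·(2100 − 230)/(230 − 15.00) = 14530 L/s.

14500 L/s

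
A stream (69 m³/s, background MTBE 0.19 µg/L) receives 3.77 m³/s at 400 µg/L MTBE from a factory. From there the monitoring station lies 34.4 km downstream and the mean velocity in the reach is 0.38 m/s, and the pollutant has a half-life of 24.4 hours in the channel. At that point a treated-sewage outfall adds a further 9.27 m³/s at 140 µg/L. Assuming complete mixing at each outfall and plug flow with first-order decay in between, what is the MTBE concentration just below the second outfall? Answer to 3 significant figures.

Mixed concentration C = ΣQC/ΣQ = (69.00·0.1900 + 3.770·400.0) / 72.77 = 1521/72.77 = 20.90 µg/L; combined flow 72.77 m³/s.
Travel time t = 34.4·1000 / 0.38 = 90530 s = 25.15 h.
Half-life 24.4 h → k = ln 2 / 24.4 = 0.02841 h⁻¹ = 0.6818 d⁻¹.
After decay, C = 20.90 × e^(−kt) = 20.90 × 0.4895 = 10.23 µg/L.
Second outfall: C = (72.77·10.23 + 9.270·140.0)/82.04 = 24.90 µg/L.

24.9 µg/L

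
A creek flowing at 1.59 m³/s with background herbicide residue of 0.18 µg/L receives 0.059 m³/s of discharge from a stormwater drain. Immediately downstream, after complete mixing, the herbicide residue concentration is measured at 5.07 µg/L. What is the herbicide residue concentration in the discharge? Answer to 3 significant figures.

137 µg/L

Mass balance: 1.590·0.1800 + 0.05900·Cₑ = 1.649·5.070
→ Cₑ = (1.649·5.070 − 1.590·0.1800) / 0.05900 = 136.9 µg/L.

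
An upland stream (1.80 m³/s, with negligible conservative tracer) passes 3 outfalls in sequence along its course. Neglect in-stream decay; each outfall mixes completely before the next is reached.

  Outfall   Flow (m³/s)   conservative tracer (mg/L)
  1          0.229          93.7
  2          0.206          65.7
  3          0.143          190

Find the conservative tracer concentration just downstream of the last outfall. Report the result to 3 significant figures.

Outfall 1: combined Q = 2.029 m³/s; C = (1.800·0 + 0.2290·93.70)/2.029 = 10.58 mg/L.
Outfall 2: combined Q = 2.235 m³/s; C = (2.029·10.58 + 0.2060·65.70)/2.235 = 15.66 mg/L.
Outfall 3: combined Q = 2.378 m³/s; C = (2.235·15.66 + 0.1430·190.0)/2.378 = 26.14 mg/L.

26.1 mg/L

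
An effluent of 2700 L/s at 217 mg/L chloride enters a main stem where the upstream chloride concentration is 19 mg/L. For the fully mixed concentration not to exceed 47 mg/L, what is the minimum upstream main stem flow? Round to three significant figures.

Set C_mix = 47: (Q·19.00 + 2700·217.0) / (Q + 2700) = 47
→ Q = 2700·(217.0 − 47)/(47 − 19.00) = 16390 L/s.

16400 L/s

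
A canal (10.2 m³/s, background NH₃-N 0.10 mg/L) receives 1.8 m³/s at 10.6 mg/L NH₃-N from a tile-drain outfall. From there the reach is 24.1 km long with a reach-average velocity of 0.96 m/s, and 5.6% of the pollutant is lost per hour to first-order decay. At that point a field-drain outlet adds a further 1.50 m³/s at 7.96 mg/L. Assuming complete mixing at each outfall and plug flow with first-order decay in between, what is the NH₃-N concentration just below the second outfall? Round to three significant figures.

1.88 mg/L

After mixing, C = (10.20·0.1000 + 1.800·10.60) / 12.00 = 20.10/12.00 = 1.675 mg/L; combined flow 12.00 m³/s.
Travel time t = 24.1·1000 / 0.96 = 25100 s = 6.973 h.
5.6%/h lost → k = −ln(1 − 0.056) = 0.05763 h⁻¹.
After decay, C = 1.675 × e^(−kt) = 1.675 × 0.6691 = 1.121 mg/L.
At the second outfall, C = (12.00·1.121 + 1.500·7.960) / (12.00 + 1.500) = 1.881 mg/L.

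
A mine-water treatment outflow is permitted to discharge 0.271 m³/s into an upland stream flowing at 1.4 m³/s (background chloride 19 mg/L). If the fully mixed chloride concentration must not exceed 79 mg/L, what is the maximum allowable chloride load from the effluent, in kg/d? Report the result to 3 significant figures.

9110 kg/d

Mass balance at the limit: 1.400·19.00 + 0.2710·Cₑ = 1.671·79 → Cₑ = 389.0 mg/L.
Load = 0.2710 m³/s × 389.0 g/m³ × 86 400 s/d = 9107 kg/d.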